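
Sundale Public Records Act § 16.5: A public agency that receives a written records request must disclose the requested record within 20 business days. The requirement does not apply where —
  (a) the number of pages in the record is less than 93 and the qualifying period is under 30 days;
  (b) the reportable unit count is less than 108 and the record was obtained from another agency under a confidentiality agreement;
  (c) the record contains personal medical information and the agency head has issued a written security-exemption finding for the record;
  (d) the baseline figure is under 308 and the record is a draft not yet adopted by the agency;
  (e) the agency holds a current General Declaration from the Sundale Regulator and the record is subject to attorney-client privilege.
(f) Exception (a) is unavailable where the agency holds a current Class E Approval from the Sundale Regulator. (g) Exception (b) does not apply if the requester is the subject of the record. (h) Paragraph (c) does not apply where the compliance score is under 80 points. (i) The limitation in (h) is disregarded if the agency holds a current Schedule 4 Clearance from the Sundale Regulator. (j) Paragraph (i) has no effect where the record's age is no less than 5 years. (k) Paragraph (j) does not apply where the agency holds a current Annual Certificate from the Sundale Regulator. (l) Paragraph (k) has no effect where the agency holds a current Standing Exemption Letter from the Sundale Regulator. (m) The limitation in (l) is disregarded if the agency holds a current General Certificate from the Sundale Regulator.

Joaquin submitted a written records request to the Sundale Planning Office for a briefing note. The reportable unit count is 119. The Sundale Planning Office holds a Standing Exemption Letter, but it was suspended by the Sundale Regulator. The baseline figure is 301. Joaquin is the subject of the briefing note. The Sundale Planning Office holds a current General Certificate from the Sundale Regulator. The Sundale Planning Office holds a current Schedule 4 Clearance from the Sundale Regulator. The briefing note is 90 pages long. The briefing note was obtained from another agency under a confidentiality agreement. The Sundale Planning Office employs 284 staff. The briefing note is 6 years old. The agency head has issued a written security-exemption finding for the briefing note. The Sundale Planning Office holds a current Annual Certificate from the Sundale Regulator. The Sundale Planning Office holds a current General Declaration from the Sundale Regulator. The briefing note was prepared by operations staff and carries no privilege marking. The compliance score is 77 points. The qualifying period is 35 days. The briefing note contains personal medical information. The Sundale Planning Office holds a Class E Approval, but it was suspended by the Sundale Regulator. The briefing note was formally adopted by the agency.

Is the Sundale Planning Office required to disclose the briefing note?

No — exception (c) applies; the Sundale Planning Office is not required to disclose the briefing note.

Exception (a) requires that the qualifying period is under 30 days; but the qualifying period is 35 days, not under 30 days, so (a) is unavailable.
Exception (b) requires that the reportable unit count is less than 108; but the reportable unit count is 119, not less than 108, so (b) is unavailable.
All of (c)'s requirements are met (the briefing note contains personal medical information; a written security-exemption finding has been issued). As to paragraphs (h)–(m): (h) would limit (c) — the compliance score is 77 points, under the 80 points limit — but (i) sets (h) aside: (i) is engaged — a current Schedule 4 Clearance is held. (j) would limit (i) — the record's age is 6 years, meeting the 5 years threshold — but (k) sets (j) aside: (k) operates against (j): a current Annual Certificate is held. (l), which would lift (k), is not triggered — the Standing Exemption Letter is not current. (c) remains available.
Exception (d) fails — the briefing note has been formally adopted.
Exception (e) requires that the record is subject to attorney-client privilege; but the briefing note carries no privilege marking, so (e) is unavailable.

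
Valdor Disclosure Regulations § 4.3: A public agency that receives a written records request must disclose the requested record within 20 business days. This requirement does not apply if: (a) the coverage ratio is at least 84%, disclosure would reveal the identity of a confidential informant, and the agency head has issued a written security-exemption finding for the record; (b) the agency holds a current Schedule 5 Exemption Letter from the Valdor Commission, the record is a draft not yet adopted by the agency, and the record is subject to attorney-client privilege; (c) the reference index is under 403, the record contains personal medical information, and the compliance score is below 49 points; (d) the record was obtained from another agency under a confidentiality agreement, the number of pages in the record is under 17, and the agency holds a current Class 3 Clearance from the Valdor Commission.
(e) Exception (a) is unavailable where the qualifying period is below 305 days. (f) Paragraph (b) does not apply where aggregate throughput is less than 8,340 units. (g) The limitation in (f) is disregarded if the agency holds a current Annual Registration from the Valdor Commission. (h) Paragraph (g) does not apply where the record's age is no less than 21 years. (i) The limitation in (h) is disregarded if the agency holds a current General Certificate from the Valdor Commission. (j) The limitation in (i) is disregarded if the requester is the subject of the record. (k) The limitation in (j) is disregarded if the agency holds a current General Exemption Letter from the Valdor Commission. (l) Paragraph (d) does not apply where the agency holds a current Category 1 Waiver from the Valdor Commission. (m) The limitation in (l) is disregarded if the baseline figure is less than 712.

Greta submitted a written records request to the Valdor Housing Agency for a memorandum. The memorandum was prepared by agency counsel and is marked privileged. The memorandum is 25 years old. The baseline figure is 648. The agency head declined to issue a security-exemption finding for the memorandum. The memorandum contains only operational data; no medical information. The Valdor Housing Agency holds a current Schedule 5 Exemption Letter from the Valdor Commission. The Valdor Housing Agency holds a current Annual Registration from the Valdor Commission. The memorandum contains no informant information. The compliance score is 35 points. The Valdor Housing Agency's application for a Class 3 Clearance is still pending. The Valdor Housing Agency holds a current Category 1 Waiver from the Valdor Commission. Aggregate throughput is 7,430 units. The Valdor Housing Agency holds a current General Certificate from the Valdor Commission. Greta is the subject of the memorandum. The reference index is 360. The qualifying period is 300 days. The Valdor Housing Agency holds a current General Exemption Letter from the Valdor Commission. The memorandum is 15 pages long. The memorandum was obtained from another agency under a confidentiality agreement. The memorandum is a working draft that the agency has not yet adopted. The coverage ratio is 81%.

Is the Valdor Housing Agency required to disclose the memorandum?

Exception (a) fails — the coverage ratio is 81%, short of 84%.
Exception (b)'s conditions are all satisfied: a current Schedule 5 Exemption Letter is held; the memorandum is an unadopted draft; the memorandum is privileged. Applying paragraphs (f)–(k): (f) is engaged (aggregate throughput is 7,430 units, less than the 8,340 units limit), but is displaced by (g): (g) operates against (f): a current Annual Registration is held. (h) is triggered (the record's age is 25 years, meeting the 21 years threshold), but is overridden by (i): (i) is engaged — a current General Certificate is held. (j) is triggered (Greta is the subject of the memorandum), but is set aside by (k): (k) operates — a current General Exemption Letter is held. So (b) applies.
Exception (c) fails — the memorandum contains only operational data.
Exception (d) fails — the Class 3 Clearance is not current.

No — exception (b) applies; the Valdor Housing Agency is not required to disclose the memorandum.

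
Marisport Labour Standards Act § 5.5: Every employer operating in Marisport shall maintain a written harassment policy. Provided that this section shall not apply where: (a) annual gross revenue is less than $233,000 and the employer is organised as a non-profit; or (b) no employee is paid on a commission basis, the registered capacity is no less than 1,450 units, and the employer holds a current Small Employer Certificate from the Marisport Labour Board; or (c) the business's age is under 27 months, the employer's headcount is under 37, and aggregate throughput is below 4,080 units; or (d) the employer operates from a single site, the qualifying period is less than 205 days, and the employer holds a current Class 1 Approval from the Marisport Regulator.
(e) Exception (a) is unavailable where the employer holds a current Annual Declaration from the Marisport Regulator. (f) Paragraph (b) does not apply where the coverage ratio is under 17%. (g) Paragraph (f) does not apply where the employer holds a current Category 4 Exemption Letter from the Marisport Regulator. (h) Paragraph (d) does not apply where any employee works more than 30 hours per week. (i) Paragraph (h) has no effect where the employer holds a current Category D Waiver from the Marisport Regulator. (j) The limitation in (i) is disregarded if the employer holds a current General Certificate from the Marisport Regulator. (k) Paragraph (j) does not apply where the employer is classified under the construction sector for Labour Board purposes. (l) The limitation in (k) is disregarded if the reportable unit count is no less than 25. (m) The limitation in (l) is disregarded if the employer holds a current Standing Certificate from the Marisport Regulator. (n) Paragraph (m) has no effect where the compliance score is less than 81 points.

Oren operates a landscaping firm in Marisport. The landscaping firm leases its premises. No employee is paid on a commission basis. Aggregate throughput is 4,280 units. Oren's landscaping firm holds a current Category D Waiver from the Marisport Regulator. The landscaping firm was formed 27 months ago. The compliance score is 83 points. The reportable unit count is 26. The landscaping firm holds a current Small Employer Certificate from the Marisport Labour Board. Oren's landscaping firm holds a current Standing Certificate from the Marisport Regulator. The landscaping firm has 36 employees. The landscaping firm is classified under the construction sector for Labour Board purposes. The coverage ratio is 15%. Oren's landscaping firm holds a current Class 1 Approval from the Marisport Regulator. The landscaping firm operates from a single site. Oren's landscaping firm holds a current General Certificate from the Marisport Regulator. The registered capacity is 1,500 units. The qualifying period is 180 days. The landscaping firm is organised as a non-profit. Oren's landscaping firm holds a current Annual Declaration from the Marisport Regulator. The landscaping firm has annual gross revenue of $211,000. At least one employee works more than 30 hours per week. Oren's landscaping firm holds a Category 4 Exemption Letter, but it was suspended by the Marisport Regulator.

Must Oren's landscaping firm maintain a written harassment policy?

Exception (a)'s conditions are all satisfied: annual gross revenue is $211,000, less than the $233,000 limit; the employer is a non-profit. But applying paragraph (e): (e) applies — a current Annual Declaration is held. So (a) is unavailable.
All of (b)'s requirements are met (no employee is paid on commission; the registered capacity is 1,500 units, meeting the 1,450 units threshold; a current Small Employer Certificate is held). However, paragraphs (f)–(g) must be considered: (f) operates against (b): the coverage ratio is 15%, under the 17% limit. (g) is not triggered (there is no Category 4 Exemption Letter in force), so (f) stands. Exception (b) does not apply.
Exception (c) fails — the business's age is 27 months, not under 27 months.
Exception (d): the employer operates from a single site; the qualifying period is 180 days, less than the 205 days limit; a current Class 1 Approval is held — every condition holds. As to paragraphs (h)–(n): (h) operates (at least one employee exceeds 30 hours/week), but is itself disapplied by (i): (i) applies — a current Category D Waiver is held. (j) would limit (i) — a current General Certificate is held — but (k) sets (j) aside: (k) operates against (j): the landscaping firm is classified under the construction sector. (l) applies (the reportable unit count is 26, meeting the 25 threshold), but is displaced by (m): (m) operates against (l): a current Standing Certificate is held. (n), which would lift (m), is not engaged — the compliance score is 83 points, not less than 81 points. (d) remains available.

No — exception (d) applies; Oren's landscaping firm is not required to maintain a written harassment policy.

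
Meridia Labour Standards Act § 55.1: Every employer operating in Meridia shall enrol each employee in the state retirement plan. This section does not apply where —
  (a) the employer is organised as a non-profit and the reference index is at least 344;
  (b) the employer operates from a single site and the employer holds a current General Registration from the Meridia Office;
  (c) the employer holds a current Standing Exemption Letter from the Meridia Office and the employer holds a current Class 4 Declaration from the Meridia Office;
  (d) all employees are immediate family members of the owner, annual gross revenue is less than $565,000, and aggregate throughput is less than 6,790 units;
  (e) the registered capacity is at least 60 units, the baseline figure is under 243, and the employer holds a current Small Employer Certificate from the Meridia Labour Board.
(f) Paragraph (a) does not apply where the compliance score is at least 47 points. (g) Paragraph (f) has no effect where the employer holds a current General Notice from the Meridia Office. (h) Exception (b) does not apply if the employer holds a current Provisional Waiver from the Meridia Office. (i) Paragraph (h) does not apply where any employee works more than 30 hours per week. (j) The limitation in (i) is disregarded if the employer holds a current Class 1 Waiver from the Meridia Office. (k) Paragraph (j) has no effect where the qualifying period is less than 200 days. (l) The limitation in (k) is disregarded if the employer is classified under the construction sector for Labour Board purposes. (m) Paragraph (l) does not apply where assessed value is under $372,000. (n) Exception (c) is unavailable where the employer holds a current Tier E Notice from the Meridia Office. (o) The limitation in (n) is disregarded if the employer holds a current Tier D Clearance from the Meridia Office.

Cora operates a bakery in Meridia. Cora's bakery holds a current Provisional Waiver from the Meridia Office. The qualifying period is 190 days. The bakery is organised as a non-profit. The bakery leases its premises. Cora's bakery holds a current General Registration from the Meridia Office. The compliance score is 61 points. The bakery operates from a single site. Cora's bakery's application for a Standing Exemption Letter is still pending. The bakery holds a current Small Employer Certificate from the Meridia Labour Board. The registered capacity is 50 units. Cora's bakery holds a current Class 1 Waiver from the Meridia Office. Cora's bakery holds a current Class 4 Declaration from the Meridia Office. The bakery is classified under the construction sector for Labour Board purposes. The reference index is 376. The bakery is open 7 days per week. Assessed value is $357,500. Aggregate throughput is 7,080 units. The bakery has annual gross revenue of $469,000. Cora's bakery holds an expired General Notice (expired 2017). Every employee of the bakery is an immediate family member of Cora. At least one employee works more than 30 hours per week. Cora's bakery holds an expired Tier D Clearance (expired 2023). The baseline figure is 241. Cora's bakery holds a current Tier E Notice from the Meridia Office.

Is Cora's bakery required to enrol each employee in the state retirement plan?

Exception (a)'s conditions are all satisfied: the employer is a non-profit; the reference index is 376, meeting the 344 threshold. But: (f) applies — the compliance score is 61 points, meeting the 47 points threshold. (g) is not engaged (the General Notice is not current), so (f) stands. So (a) is unavailable.
Exception (b) is satisfied on its face — the employer operates from a single site; a current General Registration is held. Applying paragraphs (h)–(m): (h) applies (a current Provisional Waiver is held), but is itself disapplied by (i): (i) is engaged — at least one employee exceeds 30 hours/week. (j) would limit (i) — a current Class 1 Waiver is held — but (k) sets (j) aside: (k) applies — the qualifying period is 190 days, less than the 200 days limit. (l) is engaged (the bakery is classified under the construction sector), but is itself disapplied by (m): (m) operates — assessed value is $357,500, under the $372,000 limit. Exception (b) stands.
Exception (c) requires that the employer holds a current Standing Exemption Letter from the Meridia Office; but the Standing Exemption Letter is not current, so (c) is unavailable.
Exception (d) does not apply: aggregate throughput is 7,080 units, not less than 6,790 units.
Exception (e) requires that the registered capacity is at least 60 units; but the registered capacity is 50 units, short of 60 units, so (e) is unavailable.

No — exception (b) applies; Cora's bakery is not required to enrol each employee in the state retirement plan.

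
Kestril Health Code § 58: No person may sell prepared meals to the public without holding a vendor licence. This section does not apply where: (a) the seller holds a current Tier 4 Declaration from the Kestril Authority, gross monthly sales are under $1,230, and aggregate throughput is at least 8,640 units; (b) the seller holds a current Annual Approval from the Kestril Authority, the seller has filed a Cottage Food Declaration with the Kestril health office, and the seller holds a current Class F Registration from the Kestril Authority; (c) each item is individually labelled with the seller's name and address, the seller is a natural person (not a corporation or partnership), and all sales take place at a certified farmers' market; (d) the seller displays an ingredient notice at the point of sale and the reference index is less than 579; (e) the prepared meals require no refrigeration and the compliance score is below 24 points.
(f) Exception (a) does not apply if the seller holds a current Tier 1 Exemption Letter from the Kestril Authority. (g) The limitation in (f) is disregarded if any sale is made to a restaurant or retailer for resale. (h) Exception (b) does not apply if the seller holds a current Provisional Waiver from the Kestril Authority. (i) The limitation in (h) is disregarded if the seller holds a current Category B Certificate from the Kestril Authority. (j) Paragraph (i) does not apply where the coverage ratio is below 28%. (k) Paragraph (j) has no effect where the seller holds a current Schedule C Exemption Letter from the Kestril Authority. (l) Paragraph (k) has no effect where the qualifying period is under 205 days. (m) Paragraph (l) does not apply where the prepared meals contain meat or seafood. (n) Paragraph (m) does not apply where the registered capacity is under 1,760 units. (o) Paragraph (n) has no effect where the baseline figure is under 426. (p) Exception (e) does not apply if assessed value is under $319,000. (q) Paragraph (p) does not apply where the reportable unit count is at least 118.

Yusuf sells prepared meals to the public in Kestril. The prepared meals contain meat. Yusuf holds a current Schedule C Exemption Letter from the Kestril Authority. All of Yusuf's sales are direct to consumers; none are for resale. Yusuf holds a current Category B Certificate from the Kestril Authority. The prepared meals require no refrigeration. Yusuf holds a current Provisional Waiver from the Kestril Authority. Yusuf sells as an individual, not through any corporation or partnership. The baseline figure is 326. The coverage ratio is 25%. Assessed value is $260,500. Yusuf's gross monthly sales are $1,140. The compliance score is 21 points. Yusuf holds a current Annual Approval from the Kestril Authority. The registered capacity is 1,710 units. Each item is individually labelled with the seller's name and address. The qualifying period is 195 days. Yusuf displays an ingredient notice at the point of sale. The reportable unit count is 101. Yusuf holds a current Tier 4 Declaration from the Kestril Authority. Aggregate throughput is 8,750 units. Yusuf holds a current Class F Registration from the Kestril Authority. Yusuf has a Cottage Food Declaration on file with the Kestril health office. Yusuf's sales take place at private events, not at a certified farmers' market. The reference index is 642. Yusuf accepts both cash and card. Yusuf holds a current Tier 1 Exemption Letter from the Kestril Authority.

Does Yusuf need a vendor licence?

Exception (a): a current Tier 4 Declaration is held; gross monthly sales are $1,140, under the $1,230 limit; aggregate throughput is 8,750 units, meeting the 8,640 units threshold — every condition holds. However, paragraphs (f)–(g) must be considered: (f) applies — a current Tier 1 Exemption Letter is held. (g) is not engaged (no sales are for resale), so (f) stands. So (a) is unavailable.
All of (b)'s requirements are met (a current Annual Approval is held; a Cottage Food Declaration is on file; a current Class F Registration is held). As to paragraphs (h)–(o): (h) operates (a current Provisional Waiver is held), but is itself disapplied by (i): (i) operates against (h): a current Category B Certificate is held. (j) would limit (i) — the coverage ratio is 25%, below the 28% limit — but (k) sets (j) aside: (k) operates — a current Schedule C Exemption Letter is held. (l) would limit (k) — the qualifying period is 195 days, under the 205 days limit — but (m) sets (l) aside: (m) operates against (l): the prepared meals contain meat. (n) would limit (m) — the registered capacity is 1,710 units, under the 1,760 units limit — but (o) sets (n) aside: (o) is engaged — the baseline figure is 326, under the 426 limit. (b) remains available.
Exception (c) requires that all sales take place at a certified farmers' market; but sales are at private events, not a certified farmers' market, so (c) is unavailable.
Exception (d) does not apply: the reference index is 642, not less than 579.
All of (e)'s requirements are met (the prepared meals are shelf-stable; the compliance score is 21 points, below the 24 points limit). But applying paragraphs (p)–(q): (p) operates against (e): assessed value is $260,500, under the $319,000 limit. (q), which would lift (p), does not operate here — the reportable unit count is 101, short of 118. (e) is therefore removed.

No — exception (b) applies; Yusuf is not required to hold a vendor licence.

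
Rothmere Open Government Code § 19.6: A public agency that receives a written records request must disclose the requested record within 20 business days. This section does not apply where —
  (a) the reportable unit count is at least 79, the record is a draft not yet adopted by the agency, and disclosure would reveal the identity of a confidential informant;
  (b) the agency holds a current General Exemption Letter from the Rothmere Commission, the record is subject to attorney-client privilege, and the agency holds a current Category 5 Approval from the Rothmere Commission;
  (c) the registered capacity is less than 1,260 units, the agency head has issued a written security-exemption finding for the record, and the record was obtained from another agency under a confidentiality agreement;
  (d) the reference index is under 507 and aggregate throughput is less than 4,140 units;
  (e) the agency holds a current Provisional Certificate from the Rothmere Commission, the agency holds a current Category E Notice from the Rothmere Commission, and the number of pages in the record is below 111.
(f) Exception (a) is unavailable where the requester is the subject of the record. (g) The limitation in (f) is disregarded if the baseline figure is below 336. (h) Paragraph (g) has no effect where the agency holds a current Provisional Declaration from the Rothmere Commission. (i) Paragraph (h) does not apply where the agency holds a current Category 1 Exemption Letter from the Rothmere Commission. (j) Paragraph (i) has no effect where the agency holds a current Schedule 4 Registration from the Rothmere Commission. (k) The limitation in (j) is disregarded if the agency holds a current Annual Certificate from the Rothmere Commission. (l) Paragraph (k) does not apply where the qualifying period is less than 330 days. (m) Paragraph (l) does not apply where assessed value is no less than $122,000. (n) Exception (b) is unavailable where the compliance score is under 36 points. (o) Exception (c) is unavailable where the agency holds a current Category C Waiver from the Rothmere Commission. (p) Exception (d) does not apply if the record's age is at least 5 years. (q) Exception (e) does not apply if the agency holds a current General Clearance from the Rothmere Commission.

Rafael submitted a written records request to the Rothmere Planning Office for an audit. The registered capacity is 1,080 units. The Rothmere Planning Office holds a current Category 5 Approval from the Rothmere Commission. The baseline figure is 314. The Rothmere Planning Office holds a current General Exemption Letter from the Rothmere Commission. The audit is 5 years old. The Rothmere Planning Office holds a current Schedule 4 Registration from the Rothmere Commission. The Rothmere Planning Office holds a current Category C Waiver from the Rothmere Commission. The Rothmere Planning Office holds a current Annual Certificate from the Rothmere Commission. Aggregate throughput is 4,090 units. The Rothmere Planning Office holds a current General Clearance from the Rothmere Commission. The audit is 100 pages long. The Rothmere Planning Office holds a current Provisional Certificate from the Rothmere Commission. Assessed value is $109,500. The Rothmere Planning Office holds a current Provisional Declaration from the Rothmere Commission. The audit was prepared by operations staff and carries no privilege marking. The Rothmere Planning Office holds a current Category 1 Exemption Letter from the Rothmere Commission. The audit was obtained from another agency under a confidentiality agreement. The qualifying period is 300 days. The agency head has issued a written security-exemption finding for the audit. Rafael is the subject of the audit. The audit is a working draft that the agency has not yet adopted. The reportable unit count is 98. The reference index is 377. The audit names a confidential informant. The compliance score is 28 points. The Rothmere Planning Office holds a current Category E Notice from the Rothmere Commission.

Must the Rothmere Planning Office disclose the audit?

Exception (a) is satisfied on its face — the reportable unit count is 98, meeting the 79 threshold; the audit is an unadopted draft; the audit names a confidential informant. Turning to paragraphs (f)–(m): (f) operates against (a): Rafael is the subject of the audit. (g) would limit (f) — the baseline figure is 314, below the 336 limit — but (h) sets (g) aside: (h) operates against (g): a current Provisional Declaration is held. (i) would limit (h) — a current Category 1 Exemption Letter is held — but (j) sets (i) aside: (j) is engaged — a current Schedule 4 Registration is held. (k) would limit (j) — a current Annual Certificate is held — but (l) sets (k) aside: (l) operates against (k): the qualifying period is 300 days, less than the 330 days limit. (m), which would lift (l), is inapplicable — assessed value is $109,500, short of $122,000. So (a) is unavailable.
Exception (b) fails — the audit carries no privilege marking.
Exception (c) is satisfied on its face — the registered capacity is 1,080 units, less than the 1,260 units limit; a written security-exemption finding has been issued; the audit was obtained under a confidentiality agreement. But: (o) operates — a current Category C Waiver is held. Exception (c) does not apply.
Exception (d) is satisfied on its face — the reference index is 377, under the 507 limit; aggregate throughput is 4,090 units, less than the 4,140 units limit. But: (p) operates against (d): the record's age is 5 years, meeting the 5 years threshold. (d) is therefore removed.
Exception (e): a current Provisional Certificate is held; a current Category E Notice is held; the number of pages in the record is 100, below the 111 limit — every condition holds. Turning to paragraph (q): (q) is engaged — a current General Clearance is held. (e) is therefore removed.
Every exception is unavailable, so the rule governs.

Yes — the Rothmere Planning Office must disclose the audit.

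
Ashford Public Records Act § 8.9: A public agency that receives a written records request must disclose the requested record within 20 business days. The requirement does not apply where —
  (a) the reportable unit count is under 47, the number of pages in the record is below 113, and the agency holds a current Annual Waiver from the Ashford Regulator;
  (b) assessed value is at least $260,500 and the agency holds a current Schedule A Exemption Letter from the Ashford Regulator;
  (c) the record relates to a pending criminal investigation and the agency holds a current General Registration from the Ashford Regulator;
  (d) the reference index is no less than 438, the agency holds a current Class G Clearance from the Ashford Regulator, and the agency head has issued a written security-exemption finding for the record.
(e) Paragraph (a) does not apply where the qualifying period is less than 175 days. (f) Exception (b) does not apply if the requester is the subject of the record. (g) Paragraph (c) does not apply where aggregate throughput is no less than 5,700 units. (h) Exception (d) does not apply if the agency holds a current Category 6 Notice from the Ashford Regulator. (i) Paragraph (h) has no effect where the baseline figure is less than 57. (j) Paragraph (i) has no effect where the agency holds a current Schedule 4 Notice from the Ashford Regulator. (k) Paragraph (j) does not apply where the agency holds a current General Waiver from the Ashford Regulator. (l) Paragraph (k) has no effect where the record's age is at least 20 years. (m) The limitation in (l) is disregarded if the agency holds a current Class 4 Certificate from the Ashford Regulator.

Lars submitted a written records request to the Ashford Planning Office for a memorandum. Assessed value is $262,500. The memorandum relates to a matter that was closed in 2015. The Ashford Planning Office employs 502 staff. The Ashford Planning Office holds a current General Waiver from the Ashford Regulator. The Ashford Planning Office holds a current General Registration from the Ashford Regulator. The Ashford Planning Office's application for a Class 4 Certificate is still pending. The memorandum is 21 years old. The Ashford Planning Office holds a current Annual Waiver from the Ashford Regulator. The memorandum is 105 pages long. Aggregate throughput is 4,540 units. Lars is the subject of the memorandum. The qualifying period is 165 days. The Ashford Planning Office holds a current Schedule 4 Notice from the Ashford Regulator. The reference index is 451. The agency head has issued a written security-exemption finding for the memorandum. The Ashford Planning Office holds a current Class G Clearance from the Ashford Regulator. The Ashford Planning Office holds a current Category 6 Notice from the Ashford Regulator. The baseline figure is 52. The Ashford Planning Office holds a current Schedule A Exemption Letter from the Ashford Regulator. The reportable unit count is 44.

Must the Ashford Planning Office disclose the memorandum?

Exception (a)'s conditions are all satisfied: the reportable unit count is 44, under the 47 limit; the number of pages in the record is 105, below the 113 limit; a current Annual Waiver is held. However, paragraph (e) must be considered: (e) is triggered — the qualifying period is 165 days, less than the 175 days limit. Exception (a) does not apply.
Exception (b)'s conditions are all satisfied: assessed value is $262,500, meeting the $260,500 threshold; a current Schedule A Exemption Letter is held. However, paragraph (f) must be considered: (f) operates against (b): Lars is the subject of the memorandum. Exception (b) does not apply.
Exception (c) fails — the memorandum relates to a closed matter.
Exception (d)'s conditions are all satisfied: the reference index is 451, meeting the 438 threshold; a current Class G Clearance is held; a written security-exemption finding has been issued. Turning to paragraphs (h)–(m): (h) operates against (d): a current Category 6 Notice is held. (i) applies (the baseline figure is 52, less than the 57 limit), but is set aside by (j): (j) operates against (i): a current Schedule 4 Notice is held. (k) is engaged (a current General Waiver is held), but is overridden by (l): (l) operates against (k): the record's age is 21 years, meeting the 20 years threshold. (m) is not triggered (no current Class 4 Certificate is held), so (l) stands. So (d) is unavailable.
None of the exceptions is available; § 8.9 applies in full.

Yes — the Ashford Planning Office must disclose the memorandum.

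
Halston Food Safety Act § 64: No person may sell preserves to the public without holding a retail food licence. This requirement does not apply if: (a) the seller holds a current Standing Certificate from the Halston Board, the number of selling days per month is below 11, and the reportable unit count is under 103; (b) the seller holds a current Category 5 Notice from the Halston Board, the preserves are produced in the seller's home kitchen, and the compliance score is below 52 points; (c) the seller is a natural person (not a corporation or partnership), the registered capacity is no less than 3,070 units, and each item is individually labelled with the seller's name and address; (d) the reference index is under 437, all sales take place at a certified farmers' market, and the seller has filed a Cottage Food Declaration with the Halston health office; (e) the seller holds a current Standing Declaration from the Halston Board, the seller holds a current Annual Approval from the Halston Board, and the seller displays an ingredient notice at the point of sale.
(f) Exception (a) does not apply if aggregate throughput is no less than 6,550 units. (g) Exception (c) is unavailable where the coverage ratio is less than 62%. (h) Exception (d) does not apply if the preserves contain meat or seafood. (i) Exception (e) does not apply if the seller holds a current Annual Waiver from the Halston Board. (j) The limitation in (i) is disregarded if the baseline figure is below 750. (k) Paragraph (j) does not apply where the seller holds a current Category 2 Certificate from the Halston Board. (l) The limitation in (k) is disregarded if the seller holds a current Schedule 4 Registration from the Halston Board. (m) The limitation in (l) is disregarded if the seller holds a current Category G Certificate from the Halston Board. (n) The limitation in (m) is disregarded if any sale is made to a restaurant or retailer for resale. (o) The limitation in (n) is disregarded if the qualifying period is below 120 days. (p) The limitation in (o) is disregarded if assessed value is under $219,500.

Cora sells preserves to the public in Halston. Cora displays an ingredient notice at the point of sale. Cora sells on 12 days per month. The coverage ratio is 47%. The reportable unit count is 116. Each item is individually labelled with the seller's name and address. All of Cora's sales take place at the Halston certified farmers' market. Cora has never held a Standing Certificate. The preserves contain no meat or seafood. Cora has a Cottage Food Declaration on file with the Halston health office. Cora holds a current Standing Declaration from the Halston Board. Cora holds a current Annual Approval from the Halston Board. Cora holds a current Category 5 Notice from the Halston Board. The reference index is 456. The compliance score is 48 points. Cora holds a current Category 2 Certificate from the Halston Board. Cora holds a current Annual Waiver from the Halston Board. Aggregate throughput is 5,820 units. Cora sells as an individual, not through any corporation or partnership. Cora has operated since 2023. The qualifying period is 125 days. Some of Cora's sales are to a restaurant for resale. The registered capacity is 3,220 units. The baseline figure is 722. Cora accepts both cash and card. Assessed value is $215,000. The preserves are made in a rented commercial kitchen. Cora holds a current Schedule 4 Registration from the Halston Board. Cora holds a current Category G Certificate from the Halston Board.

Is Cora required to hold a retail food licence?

No — exception (e) applies; Cora is not required to hold a retail food licence.

Exception (a) fails — there is no Standing Certificate in force.
Exception (b) fails — the preserves are made in a commercial kitchen, not a home kitchen.
Exception (c): the seller is a natural person; the registered capacity is 3,220 units, meeting the 3,070 units threshold; items are individually labelled — every condition holds. However, paragraph (g) must be considered: (g) is triggered — the coverage ratio is 47%, less than the 62% limit. (c) is therefore removed.
Exception (d) fails — the reference index is 456, not under 437.
Exception (e)'s conditions are all satisfied: a current Standing Declaration is held; a current Annual Approval is held; an ingredient notice is displayed. Considering the limiting provisions: (i) applies (a current Annual Waiver is held), but is itself disapplied by (j): (j) applies — the baseline figure is 722, below the 750 limit. (k) is engaged (a current Category 2 Certificate is held), but is displaced by (l): (l) applies — a current Schedule 4 Registration is held. (m) is triggered (a current Category G Certificate is held), but is set aside by (n): (n) operates against (m): some sales are to a restaurant for resale. (o) is not engaged (the qualifying period is 125 days, not below 120 days), so (n) stands. So (e) applies.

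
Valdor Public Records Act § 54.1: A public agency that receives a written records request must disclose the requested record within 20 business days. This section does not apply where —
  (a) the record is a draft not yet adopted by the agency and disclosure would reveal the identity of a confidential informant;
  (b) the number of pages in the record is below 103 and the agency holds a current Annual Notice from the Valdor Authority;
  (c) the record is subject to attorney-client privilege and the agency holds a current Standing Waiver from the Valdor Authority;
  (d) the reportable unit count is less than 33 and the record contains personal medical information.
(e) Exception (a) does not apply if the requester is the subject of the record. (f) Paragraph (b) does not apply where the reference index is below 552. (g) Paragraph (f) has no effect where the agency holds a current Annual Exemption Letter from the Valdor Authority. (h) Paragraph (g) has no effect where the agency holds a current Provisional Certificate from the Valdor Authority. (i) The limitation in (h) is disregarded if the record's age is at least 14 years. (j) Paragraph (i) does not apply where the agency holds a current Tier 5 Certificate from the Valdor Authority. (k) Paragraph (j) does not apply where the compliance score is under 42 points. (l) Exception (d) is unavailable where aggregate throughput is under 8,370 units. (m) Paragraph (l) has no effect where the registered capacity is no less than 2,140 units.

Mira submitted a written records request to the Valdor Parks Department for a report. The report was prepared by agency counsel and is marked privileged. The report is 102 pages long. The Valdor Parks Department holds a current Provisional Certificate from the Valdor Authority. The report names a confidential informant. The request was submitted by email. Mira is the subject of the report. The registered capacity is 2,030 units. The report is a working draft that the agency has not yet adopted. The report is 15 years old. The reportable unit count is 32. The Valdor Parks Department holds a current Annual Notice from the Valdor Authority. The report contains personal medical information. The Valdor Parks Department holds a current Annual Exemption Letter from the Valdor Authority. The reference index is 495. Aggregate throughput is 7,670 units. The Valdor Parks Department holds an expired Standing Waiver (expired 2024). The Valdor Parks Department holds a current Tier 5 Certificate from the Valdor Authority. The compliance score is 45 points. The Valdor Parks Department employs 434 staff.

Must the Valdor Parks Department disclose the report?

Yes — the Valdor Parks Department must disclose the report.

Exception (a)'s conditions are all satisfied: the report is an unadopted draft; the report names a confidential informant. But applying paragraph (e): (e) operates against (a): Mira is the subject of the report. So (a) is unavailable.
Exception (b) is satisfied on its face — the number of pages in the record is 102, below the 103 limit; a current Annual Notice is held. Turning to paragraphs (f)–(k): (f) operates against (b): the reference index is 495, below the 552 limit. (g) would limit (f) — a current Annual Exemption Letter is held — but (h) sets (g) aside: (h) operates against (g): a current Provisional Certificate is held. (i) operates (the record's age is 15 years, meeting the 14 years threshold), but is itself disapplied by (j): (j) operates against (i): a current Tier 5 Certificate is held. (k), which would lift (j), is inapplicable — the compliance score is 45 points, not under 42 points. Exception (b) does not apply.
Exception (c) requires that the agency holds a current Standing Waiver from the Valdor Authority; but the Standing Waiver is not current, so (c) is unavailable.
Exception (d)'s conditions are all satisfied: the reportable unit count is 32, less than the 33 limit; the report contains personal medical information. But: (l) operates against (d): aggregate throughput is 7,670 units, under the 8,370 units limit. (m) is not triggered (the registered capacity is 2,030 units, short of 2,140 units), so (l) stands. So (d) is unavailable.
None of the exceptions is available; § 54.1 applies in full.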